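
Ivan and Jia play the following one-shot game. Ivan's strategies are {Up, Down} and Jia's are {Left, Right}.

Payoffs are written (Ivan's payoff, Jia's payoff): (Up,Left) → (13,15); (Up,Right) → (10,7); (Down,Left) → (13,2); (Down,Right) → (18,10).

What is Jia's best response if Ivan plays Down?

Right

Against Down, Jia earns 2 from Left and 10 from Right.
So Right is the best response.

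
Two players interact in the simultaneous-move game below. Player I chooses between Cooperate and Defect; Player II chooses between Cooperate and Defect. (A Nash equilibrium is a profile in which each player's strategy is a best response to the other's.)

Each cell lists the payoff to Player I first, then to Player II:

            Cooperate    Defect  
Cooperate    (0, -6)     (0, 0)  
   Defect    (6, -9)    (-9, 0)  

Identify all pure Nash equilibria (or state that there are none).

(Cooperate, Cooperate): Player I prefers Defect (6 > 0); Player II prefers Defect (0 > -6) — not an equilibrium.
(Cooperate, Defect): Player I gets 0 ≥ -9 from Defect, and Player II gets 0 ≥ -6 from Cooperate — Nash equilibrium.
(Defect, Cooperate): Player II prefers Defect (0 > -9) — not an equilibrium.
(Defect, Defect): Player I prefers Cooperate (0 > -9) — not an equilibrium.

(Cooperate, Defect)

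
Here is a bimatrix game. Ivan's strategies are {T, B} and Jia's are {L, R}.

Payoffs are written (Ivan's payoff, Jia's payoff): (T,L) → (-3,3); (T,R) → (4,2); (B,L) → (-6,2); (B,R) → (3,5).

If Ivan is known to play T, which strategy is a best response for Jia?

L

Against T, Jia earns 3 from L and 2 from R.
So L is the best response.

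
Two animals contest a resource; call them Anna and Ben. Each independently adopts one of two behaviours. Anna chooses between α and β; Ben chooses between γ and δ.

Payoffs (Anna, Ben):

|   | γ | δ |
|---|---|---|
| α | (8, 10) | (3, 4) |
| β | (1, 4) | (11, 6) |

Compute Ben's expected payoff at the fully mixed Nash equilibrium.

First find p, the probability Anna plays α, from Ben's indifference between γ and δ: 10p + 4(1−p) = 4p + 6(1−p), giving p = 1/4.
Since Ben is indifferent in equilibrium, Ben's expected payoff equals the payoff from either column against (1/4, 3/4). Using γ: 10(1/4) + 4(3/4) = 11/2.

11/2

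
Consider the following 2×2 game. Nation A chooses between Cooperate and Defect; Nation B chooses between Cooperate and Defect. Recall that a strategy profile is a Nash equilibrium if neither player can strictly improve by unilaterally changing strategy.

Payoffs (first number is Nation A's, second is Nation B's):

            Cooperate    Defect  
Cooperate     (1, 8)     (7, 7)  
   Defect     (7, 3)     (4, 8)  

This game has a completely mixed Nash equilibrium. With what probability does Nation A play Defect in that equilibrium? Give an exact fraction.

1/6

Let r be the probability that Nation A plays Cooperate. In a completely mixed equilibrium, Nation B must be indifferent between Cooperate and Defect.
Nation B's expected payoff from Cooperate is 8r + 3(1−r); from Defect it is 7r + 8(1−r).
Setting these equal: 5r + 3 = −r + 8, so r = 5/6.
Therefore Nation A plays Defect with probability 1 − 5/6 = 1/6.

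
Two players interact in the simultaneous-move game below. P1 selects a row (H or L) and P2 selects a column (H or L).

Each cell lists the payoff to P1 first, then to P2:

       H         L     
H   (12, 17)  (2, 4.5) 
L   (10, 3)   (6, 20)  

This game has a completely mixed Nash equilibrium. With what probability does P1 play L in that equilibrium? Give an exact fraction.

25/59

Let x be the probability that P1 plays H. In a completely mixed equilibrium, P2 must be indifferent between H and L.
P2's expected payoff from H is 17x + 3(1−x); from L it is 4.5x + 20(1−x).
Setting these equal: 14x + 3 = −15.5x + 20, so x = 34/59.
Therefore P1 plays L with probability 1 − 34/59 = 25/59.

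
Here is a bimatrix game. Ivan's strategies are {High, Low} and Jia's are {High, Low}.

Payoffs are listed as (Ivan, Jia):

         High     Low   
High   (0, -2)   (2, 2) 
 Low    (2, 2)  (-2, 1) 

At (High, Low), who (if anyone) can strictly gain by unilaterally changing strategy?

Ivan at (High, Low) earns 2; deviating to Low yields -2 — not better.
Jia earns 2; deviating to High yields -2 — not better.
Neither player can strictly improve; the profile is a Nash equilibrium.

Neither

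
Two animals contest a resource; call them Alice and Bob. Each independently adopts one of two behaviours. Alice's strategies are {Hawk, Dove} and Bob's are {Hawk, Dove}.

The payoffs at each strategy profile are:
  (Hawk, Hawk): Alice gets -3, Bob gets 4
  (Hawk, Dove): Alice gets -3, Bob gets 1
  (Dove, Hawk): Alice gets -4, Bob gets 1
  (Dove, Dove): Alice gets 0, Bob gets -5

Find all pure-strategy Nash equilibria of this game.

(Hawk, Hawk)

(Hawk, Hawk): Alice gets -3 ≥ -4 from Dove, and Bob gets 4 ≥ 1 from Dove — Nash equilibrium.
(Hawk, Dove): Alice prefers Dove (0 > -3); Bob prefers Hawk (4 > 1) — not an equilibrium.
(Dove, Hawk): Alice prefers Hawk (-3 > -4) — not an equilibrium.
(Dove, Dove): Bob prefers Hawk (1 > -5) — not an equilibrium.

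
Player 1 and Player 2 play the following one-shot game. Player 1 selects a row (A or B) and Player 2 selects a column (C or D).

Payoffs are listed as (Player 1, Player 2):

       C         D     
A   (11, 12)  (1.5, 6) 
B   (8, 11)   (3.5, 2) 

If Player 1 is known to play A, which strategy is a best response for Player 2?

Against A, Player 2 earns 12 from C and 6 from D.
So C is the best response.

C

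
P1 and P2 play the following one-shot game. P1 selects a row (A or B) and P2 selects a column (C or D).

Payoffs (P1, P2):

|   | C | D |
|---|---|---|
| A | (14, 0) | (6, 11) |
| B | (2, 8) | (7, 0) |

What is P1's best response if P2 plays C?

A

Against C, P1 earns 14 from A and 2 from B.
So A is the best response.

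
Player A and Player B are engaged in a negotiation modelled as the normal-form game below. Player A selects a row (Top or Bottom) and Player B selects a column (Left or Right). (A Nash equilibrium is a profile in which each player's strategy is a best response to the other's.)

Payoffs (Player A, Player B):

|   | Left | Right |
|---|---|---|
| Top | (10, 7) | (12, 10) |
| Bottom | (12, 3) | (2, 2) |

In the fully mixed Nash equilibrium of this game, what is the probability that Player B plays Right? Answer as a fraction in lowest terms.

1/6

Let q be the probability that Player B plays Left. In a completely mixed equilibrium, Player A must be indifferent between Top and Bottom.
Player A's expected payoff from Top is 10q + 12(1−q); from Bottom it is 12q + 2(1−q).
Setting these equal: −2q + 12 = 10q + 2, so q = 5/6.
Therefore Player B plays Right with probability 1 − 5/6 = 1/6.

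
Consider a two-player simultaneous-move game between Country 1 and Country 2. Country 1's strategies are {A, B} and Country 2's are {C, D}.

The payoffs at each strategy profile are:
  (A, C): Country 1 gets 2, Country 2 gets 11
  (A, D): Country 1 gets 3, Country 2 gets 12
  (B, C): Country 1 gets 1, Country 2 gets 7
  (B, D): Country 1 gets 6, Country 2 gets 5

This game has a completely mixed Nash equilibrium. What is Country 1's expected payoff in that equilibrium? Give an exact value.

First find y, the probability Country 2 plays C, from Country 1's indifference between A and B: 2y + 3(1−y) = y + 6(1−y), giving y = 3/4.
Since Country 1 is indifferent in equilibrium, Country 1's expected payoff equals the payoff from either row against (3/4, 1/4). Using A: 2(3/4) + 3(1/4) = 9/4.

9/4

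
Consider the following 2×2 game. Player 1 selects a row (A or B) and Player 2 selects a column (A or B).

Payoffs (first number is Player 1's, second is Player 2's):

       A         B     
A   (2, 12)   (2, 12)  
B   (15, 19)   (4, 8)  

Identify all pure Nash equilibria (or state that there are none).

(A, A): Player 1 prefers B (15 > 2) — not an equilibrium.
(A, B): Player 1 prefers B (4 > 2) — not an equilibrium.
(B, A): Player 1 gets 15 ≥ 2 from A, and Player 2 gets 19 ≥ 8 from B — Nash equilibrium.
(B, B): Player 2 prefers A (19 > 8) — not an equilibrium.

(B, A)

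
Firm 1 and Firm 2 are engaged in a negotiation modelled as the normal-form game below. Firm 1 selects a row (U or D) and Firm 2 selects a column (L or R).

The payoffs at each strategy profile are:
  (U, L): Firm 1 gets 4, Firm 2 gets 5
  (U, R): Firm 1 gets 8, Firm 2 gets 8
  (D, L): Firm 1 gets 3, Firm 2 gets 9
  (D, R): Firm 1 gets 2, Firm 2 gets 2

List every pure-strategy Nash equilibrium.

(U, R)

(U, L): Firm 2 prefers R (8 > 5) — not an equilibrium.
(U, R): Firm 1 gets 8 ≥ 2 from D, and Firm 2 gets 8 ≥ 5 from L — Nash equilibrium.
(D, L): Firm 1 prefers U (4 > 3) — not an equilibrium.
(D, R): Firm 1 prefers U (8 > 2); Firm 2 prefers L (9 > 2) — not an equilibrium.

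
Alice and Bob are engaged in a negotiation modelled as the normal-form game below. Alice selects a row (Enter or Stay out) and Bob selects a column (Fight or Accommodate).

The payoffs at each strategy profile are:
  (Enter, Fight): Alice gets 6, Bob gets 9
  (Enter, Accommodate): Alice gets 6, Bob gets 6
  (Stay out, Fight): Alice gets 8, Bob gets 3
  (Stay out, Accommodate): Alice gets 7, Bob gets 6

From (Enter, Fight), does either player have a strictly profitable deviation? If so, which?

Alice

Alice at (Enter, Fight) earns 6; deviating to Stay out yields 8 — a strict improvement.
Bob earns 9; deviating to Accommodate yields 6 — not better.
Only Alice has a strictly profitable deviation.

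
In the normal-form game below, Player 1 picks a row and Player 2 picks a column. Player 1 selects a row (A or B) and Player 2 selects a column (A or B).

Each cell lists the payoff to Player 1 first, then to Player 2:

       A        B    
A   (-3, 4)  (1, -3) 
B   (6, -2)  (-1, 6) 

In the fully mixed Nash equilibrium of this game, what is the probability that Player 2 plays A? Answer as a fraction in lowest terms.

Let y be the probability that Player 2 plays A. In a completely mixed equilibrium, Player 1 must be indifferent between A and B.
Player 1's expected payoff from A is −3y + (1−y); from B it is 6y − (1−y).
Setting these equal: −4y + 1 = 7y − 1, so y = 2/11.

2/11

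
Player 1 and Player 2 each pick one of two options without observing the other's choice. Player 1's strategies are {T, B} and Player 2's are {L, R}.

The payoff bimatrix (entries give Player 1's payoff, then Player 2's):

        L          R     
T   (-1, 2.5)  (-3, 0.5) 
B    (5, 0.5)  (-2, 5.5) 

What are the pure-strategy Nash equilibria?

(T, L): Player 1 prefers B (5 > -1) — not an equilibrium.
(T, R): Player 1 prefers B (-2 > -3); Player 2 prefers L (2.5 > 0.5) — not an equilibrium.
(B, L): Player 2 prefers R (5.5 > 0.5) — not an equilibrium.
(B, R): Player 1 gets -2 ≥ -3 from T, and Player 2 gets 5.5 ≥ 0.5 from L — Nash equilibrium.

(B, R)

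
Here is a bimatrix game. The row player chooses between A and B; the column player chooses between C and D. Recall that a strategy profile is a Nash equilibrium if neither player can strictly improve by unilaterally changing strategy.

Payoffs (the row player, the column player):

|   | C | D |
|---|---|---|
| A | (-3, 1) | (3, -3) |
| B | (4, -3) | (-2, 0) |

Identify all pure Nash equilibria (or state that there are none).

(A, C): the row player prefers B (4 > -3) — not an equilibrium.
(A, D): the column player prefers C (1 > -3) — not an equilibrium.
(B, C): the column player prefers D (0 > -3) — not an equilibrium.
(B, D): the row player prefers A (3 > -2) — not an equilibrium.

none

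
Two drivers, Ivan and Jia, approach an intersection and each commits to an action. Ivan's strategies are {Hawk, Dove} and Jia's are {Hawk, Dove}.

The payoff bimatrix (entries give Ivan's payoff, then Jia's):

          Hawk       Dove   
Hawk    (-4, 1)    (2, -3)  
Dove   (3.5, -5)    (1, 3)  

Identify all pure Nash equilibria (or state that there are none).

none

(Hawk, Hawk): Ivan prefers Dove (3.5 > -4) — not an equilibrium.
(Hawk, Dove): Jia prefers Hawk (1 > -3) — not an equilibrium.
(Dove, Hawk): Jia prefers Dove (3 > -5) — not an equilibrium.
(Dove, Dove): Ivan prefers Hawk (2 > 1) — not an equilibrium.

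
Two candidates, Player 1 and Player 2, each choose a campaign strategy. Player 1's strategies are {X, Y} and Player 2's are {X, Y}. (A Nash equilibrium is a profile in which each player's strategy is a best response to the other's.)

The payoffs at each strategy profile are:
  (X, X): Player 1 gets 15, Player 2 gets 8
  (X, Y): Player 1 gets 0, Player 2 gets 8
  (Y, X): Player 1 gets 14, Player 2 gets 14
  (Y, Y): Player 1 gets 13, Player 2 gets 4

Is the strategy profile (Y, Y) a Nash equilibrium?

At (Y, Y), Player 1 earns 13; switching to X would give 0, so Player 1 has no profitable deviation.
Player 2 earns 4; switching to X would give 14, so Player 2 would deviate.
Since at least one player can profitably deviate, this is not a Nash equilibrium.

No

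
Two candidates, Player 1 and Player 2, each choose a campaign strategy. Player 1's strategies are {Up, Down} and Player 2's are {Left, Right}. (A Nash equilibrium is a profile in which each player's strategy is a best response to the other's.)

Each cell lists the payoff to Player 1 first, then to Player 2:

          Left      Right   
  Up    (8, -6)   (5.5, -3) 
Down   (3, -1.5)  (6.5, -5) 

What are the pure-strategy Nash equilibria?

none

(Up, Left): Player 2 prefers Right (-3 > -6) — not an equilibrium.
(Up, Right): Player 1 prefers Down (6.5 > 5.5) — not an equilibrium.
(Down, Left): Player 1 prefers Up (8 > 3) — not an equilibrium.
(Down, Right): Player 2 prefers Left (-1.5 > -5) — not an equilibrium.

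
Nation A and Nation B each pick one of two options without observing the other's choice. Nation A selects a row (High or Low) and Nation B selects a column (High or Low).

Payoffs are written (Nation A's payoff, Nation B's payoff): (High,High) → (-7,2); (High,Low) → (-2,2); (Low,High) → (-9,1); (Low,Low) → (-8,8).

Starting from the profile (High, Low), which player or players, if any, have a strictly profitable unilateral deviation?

Nation A at (High, Low) earns -2; deviating to Low yields -8 — not better.
Nation B earns 2; deviating to High yields 2 — not better.
Neither player can strictly improve; the profile is a Nash equilibrium.

Neither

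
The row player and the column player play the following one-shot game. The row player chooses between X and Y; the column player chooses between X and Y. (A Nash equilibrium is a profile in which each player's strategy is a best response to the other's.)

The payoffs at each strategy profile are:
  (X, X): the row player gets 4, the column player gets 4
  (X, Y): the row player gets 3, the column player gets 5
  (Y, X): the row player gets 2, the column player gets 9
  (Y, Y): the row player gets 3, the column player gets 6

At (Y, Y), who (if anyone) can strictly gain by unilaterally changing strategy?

The column player

The row player at (Y, Y) earns 3; deviating to X yields 3 — not better.
The column player earns 6; deviating to X yields 9 — a strict improvement.
Only the column player has a strictly profitable deviation.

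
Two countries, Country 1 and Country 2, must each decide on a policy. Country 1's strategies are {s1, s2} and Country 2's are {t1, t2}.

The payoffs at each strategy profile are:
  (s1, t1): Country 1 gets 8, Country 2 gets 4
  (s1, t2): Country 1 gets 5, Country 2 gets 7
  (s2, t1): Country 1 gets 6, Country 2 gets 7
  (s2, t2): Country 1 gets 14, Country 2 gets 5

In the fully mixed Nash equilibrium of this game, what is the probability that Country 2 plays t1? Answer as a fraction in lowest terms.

Let c be the probability that Country 2 plays t1. In a completely mixed equilibrium, Country 1 must be indifferent between s1 and s2.
Country 1's expected payoff from s1 is 8c + 5(1−c); from s2 it is 6c + 14(1−c).
Setting these equal: 3c + 5 = −8c + 14, so c = 9/11.

9/11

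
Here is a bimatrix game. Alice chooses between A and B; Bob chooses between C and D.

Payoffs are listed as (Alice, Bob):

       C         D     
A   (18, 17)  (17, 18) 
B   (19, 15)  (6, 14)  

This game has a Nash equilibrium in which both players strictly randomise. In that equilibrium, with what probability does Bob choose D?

1/12

Let q be the probability that Bob plays C. In a completely mixed equilibrium, Alice must be indifferent between A and B.
Alice's expected payoff from A is 18q + 17(1−q); from B it is 19q + 6(1−q).
Setting these equal: q + 17 = 13q + 6, so q = 11/12.
Therefore Bob plays D with probability 1 − 11/12 = 1/12.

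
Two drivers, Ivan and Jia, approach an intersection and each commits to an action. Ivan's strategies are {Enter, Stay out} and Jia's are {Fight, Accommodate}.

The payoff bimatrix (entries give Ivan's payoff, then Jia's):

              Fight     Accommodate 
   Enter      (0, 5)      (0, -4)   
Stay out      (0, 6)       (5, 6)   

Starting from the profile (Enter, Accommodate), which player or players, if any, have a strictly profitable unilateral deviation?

Both

Ivan at (Enter, Accommodate) earns 0; deviating to Stay out yields 5 — a strict improvement.
Jia earns -4; deviating to Fight yields 5 — a strict improvement.
Both Ivan and Jia have strictly profitable deviations.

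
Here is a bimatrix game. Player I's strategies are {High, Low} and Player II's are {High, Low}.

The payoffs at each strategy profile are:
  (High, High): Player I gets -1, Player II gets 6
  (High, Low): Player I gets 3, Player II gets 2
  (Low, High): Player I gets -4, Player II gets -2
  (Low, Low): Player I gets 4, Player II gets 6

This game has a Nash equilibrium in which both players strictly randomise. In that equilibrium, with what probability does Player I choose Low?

1/3

Let r be the probability that Player I plays High. In a completely mixed equilibrium, Player II must be indifferent between High and Low.
Player II's expected payoff from High is 6r − 2(1−r); from Low it is 2r + 6(1−r).
Setting these equal: 8r − 2 = −4r + 6, so r = 2/3.
Therefore Player I plays Low with probability 1 − 2/3 = 1/3.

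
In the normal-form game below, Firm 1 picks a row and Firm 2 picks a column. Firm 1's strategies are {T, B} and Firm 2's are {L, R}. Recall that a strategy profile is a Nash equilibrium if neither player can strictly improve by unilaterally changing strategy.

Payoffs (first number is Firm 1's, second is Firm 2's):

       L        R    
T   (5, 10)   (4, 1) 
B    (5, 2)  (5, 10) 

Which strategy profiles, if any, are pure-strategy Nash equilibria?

(T, L) and (B, R)

(T, L): Firm 1 gets 5 ≥ 5 from B, and Firm 2 gets 10 ≥ 1 from R — Nash equilibrium.
(T, R): Firm 1 prefers B (5 > 4); Firm 2 prefers L (10 > 1) — not an equilibrium.
(B, L): Firm 2 prefers R (10 > 2) — not an equilibrium.
(B, R): Firm 1 gets 5 ≥ 4 from T, and Firm 2 gets 10 ≥ 2 from L — Nash equilibrium.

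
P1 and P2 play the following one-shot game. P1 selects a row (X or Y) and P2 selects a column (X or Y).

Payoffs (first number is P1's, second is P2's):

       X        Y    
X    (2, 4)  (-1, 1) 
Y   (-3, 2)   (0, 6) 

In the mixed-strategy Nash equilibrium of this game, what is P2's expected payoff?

22/7

First find p, the probability P1 plays X, from P2's indifference between X and Y: 4p + 2(1−p) = p + 6(1−p), giving p = 4/7.
Since P2 is indifferent in equilibrium, P2's expected payoff equals the payoff from either column against (4/7, 3/7). Using X: 4(4/7) + 2(3/7) = 22/7.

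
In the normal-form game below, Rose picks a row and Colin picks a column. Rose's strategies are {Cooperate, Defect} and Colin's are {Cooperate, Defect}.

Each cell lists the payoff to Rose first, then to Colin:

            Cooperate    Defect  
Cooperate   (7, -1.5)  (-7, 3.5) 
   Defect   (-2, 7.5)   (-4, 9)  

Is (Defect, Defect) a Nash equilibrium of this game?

At (Defect, Defect), Rose earns -4; switching to Cooperate would give -7, so Rose has no profitable deviation.
Colin earns 9; switching to Cooperate would give 7.5, so Colin has no profitable deviation.
Neither player can gain by a unilateral deviation, so this profile is a Nash equilibrium.

Yes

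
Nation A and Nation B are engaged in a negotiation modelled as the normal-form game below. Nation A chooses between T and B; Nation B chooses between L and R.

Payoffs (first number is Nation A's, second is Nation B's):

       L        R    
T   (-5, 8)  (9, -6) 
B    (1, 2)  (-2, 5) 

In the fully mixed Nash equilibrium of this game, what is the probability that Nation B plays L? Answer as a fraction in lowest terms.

11/17

Let c be the probability that Nation B plays L. In a completely mixed equilibrium, Nation A must be indifferent between T and B.
Nation A's expected payoff from T is −5c + 9(1−c); from B it is c − 2(1−c).
Setting these equal: −14c + 9 = 3c − 2, so c = 11/17.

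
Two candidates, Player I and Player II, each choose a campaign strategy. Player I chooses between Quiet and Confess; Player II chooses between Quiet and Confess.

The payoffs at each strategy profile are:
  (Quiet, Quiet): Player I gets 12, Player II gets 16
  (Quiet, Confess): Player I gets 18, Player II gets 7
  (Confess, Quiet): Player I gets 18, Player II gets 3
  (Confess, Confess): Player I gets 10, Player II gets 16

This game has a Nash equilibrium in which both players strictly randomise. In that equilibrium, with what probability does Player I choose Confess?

Let p be the probability that Player I plays Quiet. In a completely mixed equilibrium, Player II must be indifferent between Quiet and Confess.
Player II's expected payoff from Quiet is 16p + 3(1−p); from Confess it is 7p + 16(1−p).
Setting these equal: 13p + 3 = −9p + 16, so p = 13/22.
Therefore Player I plays Confess with probability 1 − 13/22 = 9/22.

9/22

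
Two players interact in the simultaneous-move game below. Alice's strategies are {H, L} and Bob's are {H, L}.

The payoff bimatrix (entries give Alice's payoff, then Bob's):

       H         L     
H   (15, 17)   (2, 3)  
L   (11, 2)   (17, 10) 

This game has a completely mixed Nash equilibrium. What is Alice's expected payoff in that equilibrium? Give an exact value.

First find y, the probability Bob plays H, from Alice's indifference between H and L: 15y + 2(1−y) = 11y + 17(1−y), giving y = 15/19.
Since Alice is indifferent in equilibrium, Alice's expected payoff equals the payoff from either row against (15/19, 4/19). Using H: 15(15/19) + 2(4/19) = 233/19.

233/19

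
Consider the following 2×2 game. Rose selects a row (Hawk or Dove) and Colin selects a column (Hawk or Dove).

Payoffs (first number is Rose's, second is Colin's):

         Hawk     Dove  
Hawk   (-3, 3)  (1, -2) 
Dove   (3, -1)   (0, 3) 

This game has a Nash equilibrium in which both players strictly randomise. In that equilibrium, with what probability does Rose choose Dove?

Let x be the probability that Rose plays Hawk. In a completely mixed equilibrium, Colin must be indifferent between Hawk and Dove.
Colin's expected payoff from Hawk is 3x − (1−x); from Dove it is −2x + 3(1−x).
Setting these equal: 4x − 1 = −5x + 3, so x = 4/9.
Therefore Rose plays Dove with probability 1 − 4/9 = 5/9.

5/9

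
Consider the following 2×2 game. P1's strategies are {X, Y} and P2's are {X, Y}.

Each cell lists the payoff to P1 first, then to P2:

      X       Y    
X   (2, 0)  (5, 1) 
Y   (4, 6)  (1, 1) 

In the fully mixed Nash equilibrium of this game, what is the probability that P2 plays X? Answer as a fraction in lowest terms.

2/3

Let q be the probability that P2 plays X. In a completely mixed equilibrium, P1 must be indifferent between X and Y.
P1's expected payoff from X is 2q + 5(1−q); from Y it is 4q + (1−q).
Setting these equal: −3q + 5 = 3q + 1, so q = 2/3.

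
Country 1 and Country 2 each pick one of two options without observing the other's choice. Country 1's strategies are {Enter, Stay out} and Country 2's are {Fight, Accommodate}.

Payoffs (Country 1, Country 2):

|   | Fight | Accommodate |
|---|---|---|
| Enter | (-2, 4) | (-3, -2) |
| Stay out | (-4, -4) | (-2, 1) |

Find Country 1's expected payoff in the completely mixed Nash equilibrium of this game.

-8/3

First find q, the probability Country 2 plays Fight, from Country 1's indifference between Enter and Stay out: −2q − 3(1−q) = −4q − 2(1−q), giving q = 1/3.
Since Country 1 is indifferent in equilibrium, Country 1's expected payoff equals the payoff from either row against (1/3, 2/3). Using Enter: −2(1/3) − 3(2/3) = -8/3.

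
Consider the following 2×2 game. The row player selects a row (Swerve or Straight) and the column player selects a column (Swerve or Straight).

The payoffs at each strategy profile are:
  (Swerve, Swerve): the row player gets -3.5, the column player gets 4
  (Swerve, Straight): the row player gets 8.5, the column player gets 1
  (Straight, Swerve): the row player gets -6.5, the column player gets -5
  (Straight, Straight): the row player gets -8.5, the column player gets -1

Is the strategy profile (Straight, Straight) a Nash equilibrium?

At (Straight, Straight), the row player earns -8.5; switching to Swerve would give 8.5, so the row player would deviate.
The column player earns -1; switching to Swerve would give -5, so the column player has no profitable deviation.
Since at least one player can profitably deviate, this is not a Nash equilibrium.

No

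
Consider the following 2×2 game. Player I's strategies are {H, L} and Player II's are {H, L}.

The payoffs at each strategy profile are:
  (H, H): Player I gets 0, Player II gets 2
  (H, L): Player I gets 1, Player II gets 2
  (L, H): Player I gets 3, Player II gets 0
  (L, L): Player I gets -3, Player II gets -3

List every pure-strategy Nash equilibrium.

(H, H): Player I prefers L (3 > 0) — not an equilibrium.
(H, L): Player I gets 1 ≥ -3 from L, and Player II gets 2 ≥ 2 from H — Nash equilibrium.
(L, H): Player I gets 3 ≥ 0 from H, and Player II gets 0 ≥ -3 from L — Nash equilibrium.
(L, L): Player I prefers H (1 > -3); Player II prefers H (0 > -3) — not an equilibrium.

(H, L) and (L, H)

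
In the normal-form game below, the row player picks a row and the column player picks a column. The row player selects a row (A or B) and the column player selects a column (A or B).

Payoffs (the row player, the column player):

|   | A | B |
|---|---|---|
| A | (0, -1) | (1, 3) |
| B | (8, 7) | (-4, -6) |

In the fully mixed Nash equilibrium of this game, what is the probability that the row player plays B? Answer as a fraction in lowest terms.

Let p be the probability that the row player plays A. In a completely mixed equilibrium, the column player must be indifferent between A and B.
The column player's expected payoff from A is −p + 7(1−p); from B it is 3p − 6(1−p).
Setting these equal: −8p + 7 = 9p − 6, so p = 13/17.
Therefore the row player plays B with probability 1 − 13/17 = 4/17.

4/17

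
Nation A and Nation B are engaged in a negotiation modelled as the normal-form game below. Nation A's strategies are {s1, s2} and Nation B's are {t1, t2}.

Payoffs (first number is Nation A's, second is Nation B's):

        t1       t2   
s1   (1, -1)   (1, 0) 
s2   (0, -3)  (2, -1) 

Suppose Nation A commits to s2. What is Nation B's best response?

t2

Against s2, Nation B earns -3 from t1 and -1 from t2.
So t2 is the best response.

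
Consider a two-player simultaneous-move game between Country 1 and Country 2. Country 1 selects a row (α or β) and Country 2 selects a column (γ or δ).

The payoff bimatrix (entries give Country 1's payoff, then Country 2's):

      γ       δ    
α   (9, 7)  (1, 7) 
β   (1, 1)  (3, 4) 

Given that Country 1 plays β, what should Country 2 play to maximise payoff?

δ

Against β, Country 2 earns 1 from γ and 4 from δ.
So δ is the best response.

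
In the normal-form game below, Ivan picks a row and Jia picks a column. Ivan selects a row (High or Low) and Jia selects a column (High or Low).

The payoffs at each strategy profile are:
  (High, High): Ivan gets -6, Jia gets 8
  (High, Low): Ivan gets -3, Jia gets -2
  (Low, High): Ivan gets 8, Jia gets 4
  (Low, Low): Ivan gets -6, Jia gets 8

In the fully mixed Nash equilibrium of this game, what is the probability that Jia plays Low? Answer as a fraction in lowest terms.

Let q be the probability that Jia plays High. In a completely mixed equilibrium, Ivan must be indifferent between High and Low.
Ivan's expected payoff from High is −6q − 3(1−q); from Low it is 8q − 6(1−q).
Setting these equal: −3q − 3 = 14q − 6, so q = 3/17.
Therefore Jia plays Low with probability 1 − 3/17 = 14/17.

14/17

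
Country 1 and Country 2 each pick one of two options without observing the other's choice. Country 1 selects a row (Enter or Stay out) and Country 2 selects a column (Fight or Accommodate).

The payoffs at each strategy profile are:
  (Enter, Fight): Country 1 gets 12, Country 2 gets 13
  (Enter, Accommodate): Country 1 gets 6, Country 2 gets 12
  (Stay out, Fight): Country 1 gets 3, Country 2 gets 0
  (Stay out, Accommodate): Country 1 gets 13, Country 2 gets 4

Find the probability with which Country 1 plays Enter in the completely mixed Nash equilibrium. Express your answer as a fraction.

4/5

Let p be the probability that Country 1 plays Enter. In a completely mixed equilibrium, Country 2 must be indifferent between Fight and Accommodate.
Country 2's expected payoff from Fight is 13p; from Accommodate it is 12p + 4(1−p).
Setting these equal: 13p = 8p + 4, so p = 4/5.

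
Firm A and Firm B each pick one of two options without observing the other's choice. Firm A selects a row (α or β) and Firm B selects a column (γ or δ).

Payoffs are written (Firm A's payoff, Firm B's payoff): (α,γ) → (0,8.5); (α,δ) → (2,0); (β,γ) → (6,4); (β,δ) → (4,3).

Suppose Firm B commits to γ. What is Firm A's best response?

β

Against γ, Firm A earns 0 from α and 6 from β.
So β is the best response.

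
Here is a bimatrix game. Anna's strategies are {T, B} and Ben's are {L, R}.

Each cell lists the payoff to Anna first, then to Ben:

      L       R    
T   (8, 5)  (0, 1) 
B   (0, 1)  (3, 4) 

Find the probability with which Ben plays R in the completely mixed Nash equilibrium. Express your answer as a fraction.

8/11

Let y be the probability that Ben plays L. In a completely mixed equilibrium, Anna must be indifferent between T and B.
Anna's expected payoff from T is 8y; from B it is 3(1−y).
Setting these equal: 8y = −3y + 3, so y = 3/11.
Therefore Ben plays R with probability 1 − 3/11 = 8/11.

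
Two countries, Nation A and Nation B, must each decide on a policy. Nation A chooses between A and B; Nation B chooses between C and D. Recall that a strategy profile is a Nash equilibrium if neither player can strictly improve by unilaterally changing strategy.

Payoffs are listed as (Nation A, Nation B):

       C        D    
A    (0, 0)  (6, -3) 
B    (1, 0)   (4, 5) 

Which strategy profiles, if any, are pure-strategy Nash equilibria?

(A, C): Nation A prefers B (1 > 0) — not an equilibrium.
(A, D): Nation B prefers C (0 > -3) — not an equilibrium.
(B, C): Nation B prefers D (5 > 0) — not an equilibrium.
(B, D): Nation A prefers A (6 > 4) — not an equilibrium.

none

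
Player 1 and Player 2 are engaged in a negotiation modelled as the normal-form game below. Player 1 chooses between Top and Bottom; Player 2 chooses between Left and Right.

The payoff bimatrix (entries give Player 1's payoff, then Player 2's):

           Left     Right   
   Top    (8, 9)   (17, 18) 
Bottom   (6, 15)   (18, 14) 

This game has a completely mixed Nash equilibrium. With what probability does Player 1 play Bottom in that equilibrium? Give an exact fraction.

9/10

Let x be the probability that Player 1 plays Top. In a completely mixed equilibrium, Player 2 must be indifferent between Left and Right.
Player 2's expected payoff from Left is 9x + 15(1−x); from Right it is 18x + 14(1−x).
Setting these equal: −6x + 15 = 4x + 14, so x = 1/10.
Therefore Player 1 plays Bottom with probability 1 − 1/10 = 9/10.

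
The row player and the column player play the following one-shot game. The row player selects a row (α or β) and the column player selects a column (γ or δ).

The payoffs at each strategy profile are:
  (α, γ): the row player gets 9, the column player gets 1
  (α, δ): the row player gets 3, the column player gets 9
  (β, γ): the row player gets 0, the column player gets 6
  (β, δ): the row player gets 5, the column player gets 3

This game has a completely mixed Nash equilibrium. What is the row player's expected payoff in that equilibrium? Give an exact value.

First find q, the probability the column player plays γ, from the row player's indifference between α and β: 9q + 3(1−q) = 5(1−q), giving q = 2/11.
Since the row player is indifferent in equilibrium, the row player's expected payoff equals the payoff from either row against (2/11, 9/11). Using α: 9(2/11) + 3(9/11) = 45/11.

45/11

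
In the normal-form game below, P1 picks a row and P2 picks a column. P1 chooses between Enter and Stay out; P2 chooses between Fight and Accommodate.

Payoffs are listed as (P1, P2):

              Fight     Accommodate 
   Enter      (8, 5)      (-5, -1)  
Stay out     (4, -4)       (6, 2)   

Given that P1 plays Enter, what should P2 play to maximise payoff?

Against Enter, P2 earns 5 from Fight and -1 from Accommodate.
So Fight is the best response.

Fight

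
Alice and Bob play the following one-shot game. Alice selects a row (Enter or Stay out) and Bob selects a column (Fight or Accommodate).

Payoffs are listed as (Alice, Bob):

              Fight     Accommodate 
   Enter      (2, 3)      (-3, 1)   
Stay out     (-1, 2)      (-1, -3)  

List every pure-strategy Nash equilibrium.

(Enter, Fight): Alice gets 2 ≥ -1 from Stay out, and Bob gets 3 ≥ 1 from Accommodate — Nash equilibrium.
(Enter, Accommodate): Alice prefers Stay out (-1 > -3); Bob prefers Fight (3 > 1) — not an equilibrium.
(Stay out, Fight): Alice prefers Enter (2 > -1) — not an equilibrium.
(Stay out, Accommodate): Bob prefers Fight (2 > -3) — not an equilibrium.

(Enter, Fight)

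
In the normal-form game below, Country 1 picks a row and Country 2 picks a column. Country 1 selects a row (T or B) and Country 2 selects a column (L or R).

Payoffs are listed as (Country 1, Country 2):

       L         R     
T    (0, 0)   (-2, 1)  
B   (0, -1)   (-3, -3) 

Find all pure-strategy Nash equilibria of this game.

(T, L): Country 2 prefers R (1 > 0) — not an equilibrium.
(T, R): Country 1 gets -2 ≥ -3 from B, and Country 2 gets 1 ≥ 0 from L — Nash equilibrium.
(B, L): Country 1 gets 0 ≥ 0 from T, and Country 2 gets -1 ≥ -3 from R — Nash equilibrium.
(B, R): Country 1 prefers T (-2 > -3); Country 2 prefers L (-1 > -3) — not an equilibrium.

(T, R) and (B, L)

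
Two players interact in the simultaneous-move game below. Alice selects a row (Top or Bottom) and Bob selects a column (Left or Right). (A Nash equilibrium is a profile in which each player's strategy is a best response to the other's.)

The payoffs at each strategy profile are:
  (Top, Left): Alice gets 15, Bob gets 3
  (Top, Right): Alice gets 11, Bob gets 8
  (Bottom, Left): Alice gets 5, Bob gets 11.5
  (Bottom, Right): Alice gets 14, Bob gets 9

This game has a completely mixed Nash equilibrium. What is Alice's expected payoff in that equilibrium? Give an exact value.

155/13

First find q, the probability Bob plays Left, from Alice's indifference between Top and Bottom: 15q + 11(1−q) = 5q + 14(1−q), giving q = 3/13.
Since Alice is indifferent in equilibrium, Alice's expected payoff equals the payoff from either row against (3/13, 10/13). Using Top: 15(3/13) + 11(10/13) = 155/13.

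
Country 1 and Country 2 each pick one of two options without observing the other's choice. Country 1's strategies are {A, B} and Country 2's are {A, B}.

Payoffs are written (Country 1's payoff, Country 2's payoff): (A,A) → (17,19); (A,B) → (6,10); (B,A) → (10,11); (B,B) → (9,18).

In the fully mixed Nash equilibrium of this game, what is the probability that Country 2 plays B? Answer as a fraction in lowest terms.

7/10

Let q be the probability that Country 2 plays A. In a completely mixed equilibrium, Country 1 must be indifferent between A and B.
Country 1's expected payoff from A is 17q + 6(1−q); from B it is 10q + 9(1−q).
Setting these equal: 11q + 6 = q + 9, so q = 3/10.
Therefore Country 2 plays B with probability 1 − 3/10 = 7/10.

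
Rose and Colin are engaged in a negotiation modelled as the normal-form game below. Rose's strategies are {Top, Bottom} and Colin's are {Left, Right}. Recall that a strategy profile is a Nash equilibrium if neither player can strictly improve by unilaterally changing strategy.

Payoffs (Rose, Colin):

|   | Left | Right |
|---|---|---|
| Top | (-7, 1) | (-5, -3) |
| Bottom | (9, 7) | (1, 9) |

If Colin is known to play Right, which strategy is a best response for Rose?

Against Right, Rose earns -5 from Top and 1 from Bottom.
So Bottom is the best response.

Bottom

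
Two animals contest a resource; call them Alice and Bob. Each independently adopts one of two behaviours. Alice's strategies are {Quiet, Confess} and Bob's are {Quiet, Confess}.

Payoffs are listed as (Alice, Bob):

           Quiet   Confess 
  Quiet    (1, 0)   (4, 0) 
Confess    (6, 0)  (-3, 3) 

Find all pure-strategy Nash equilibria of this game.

(Quiet, Confess)

(Quiet, Quiet): Alice prefers Confess (6 > 1) — not an equilibrium.
(Quiet, Confess): Alice gets 4 ≥ -3 from Confess, and Bob gets 0 ≥ 0 from Quiet — Nash equilibrium.
(Confess, Quiet): Bob prefers Confess (3 > 0) — not an equilibrium.
(Confess, Confess): Alice prefers Quiet (4 > -3) — not an equilibrium.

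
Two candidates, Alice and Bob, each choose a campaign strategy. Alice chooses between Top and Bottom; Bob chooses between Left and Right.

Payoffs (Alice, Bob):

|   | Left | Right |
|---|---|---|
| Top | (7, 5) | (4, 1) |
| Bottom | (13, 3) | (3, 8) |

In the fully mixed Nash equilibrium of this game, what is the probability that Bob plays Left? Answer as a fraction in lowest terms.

Let q be the probability that Bob plays Left. In a completely mixed equilibrium, Alice must be indifferent between Top and Bottom.
Alice's expected payoff from Top is 7q + 4(1−q); from Bottom it is 13q + 3(1−q).
Setting these equal: 3q + 4 = 10q + 3, so q = 1/7.

1/7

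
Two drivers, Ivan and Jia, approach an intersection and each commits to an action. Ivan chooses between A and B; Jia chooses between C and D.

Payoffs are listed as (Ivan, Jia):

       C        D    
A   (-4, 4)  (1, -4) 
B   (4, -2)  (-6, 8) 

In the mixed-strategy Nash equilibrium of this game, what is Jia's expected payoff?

4/3

First find x, the probability Ivan plays A, from Jia's indifference between C and D: 4x − 2(1−x) = −4x + 8(1−x), giving x = 5/9.
Since Jia is indifferent in equilibrium, Jia's expected payoff equals the payoff from either column against (5/9, 4/9). Using C: 4(5/9) − 2(4/9) = 4/3.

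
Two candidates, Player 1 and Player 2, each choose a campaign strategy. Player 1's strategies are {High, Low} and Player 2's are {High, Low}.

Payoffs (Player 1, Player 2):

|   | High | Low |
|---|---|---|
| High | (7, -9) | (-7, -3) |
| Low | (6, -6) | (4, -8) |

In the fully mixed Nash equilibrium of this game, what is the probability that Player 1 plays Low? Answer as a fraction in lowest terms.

3/4

Let r be the probability that Player 1 plays High. In a completely mixed equilibrium, Player 2 must be indifferent between High and Low.
Player 2's expected payoff from High is −9r − 6(1−r); from Low it is −3r − 8(1−r).
Setting these equal: −3r − 6 = 5r − 8, so r = 1/4.
Therefore Player 1 plays Low with probability 1 − 1/4 = 3/4.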